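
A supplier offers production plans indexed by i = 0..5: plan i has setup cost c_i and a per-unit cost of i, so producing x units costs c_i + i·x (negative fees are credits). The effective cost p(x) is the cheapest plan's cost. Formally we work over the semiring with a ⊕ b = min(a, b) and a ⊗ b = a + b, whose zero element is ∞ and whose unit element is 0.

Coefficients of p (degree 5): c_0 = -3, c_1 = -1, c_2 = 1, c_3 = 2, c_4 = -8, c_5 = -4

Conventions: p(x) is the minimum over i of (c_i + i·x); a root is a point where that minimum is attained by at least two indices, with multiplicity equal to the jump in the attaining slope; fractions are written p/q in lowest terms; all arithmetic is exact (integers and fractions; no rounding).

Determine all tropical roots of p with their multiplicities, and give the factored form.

hull edge (i=0, c=-3) to (i=4, c=-8): slope -5/4, span 4
hull edge (i=4, c=-8) to (i=5, c=-4): slope 4, span 1
Factored form: p(x) = -4 ⊗ (x ⊕ (-4)) ⊗ (x ⊕ 5/4) ⊗ (x ⊕ 5/4) ⊗ (x ⊕ 5/4) ⊗ (x ⊕ 5/4)
Answer: roots = -4 (mult 1), 5/4 (mult 4)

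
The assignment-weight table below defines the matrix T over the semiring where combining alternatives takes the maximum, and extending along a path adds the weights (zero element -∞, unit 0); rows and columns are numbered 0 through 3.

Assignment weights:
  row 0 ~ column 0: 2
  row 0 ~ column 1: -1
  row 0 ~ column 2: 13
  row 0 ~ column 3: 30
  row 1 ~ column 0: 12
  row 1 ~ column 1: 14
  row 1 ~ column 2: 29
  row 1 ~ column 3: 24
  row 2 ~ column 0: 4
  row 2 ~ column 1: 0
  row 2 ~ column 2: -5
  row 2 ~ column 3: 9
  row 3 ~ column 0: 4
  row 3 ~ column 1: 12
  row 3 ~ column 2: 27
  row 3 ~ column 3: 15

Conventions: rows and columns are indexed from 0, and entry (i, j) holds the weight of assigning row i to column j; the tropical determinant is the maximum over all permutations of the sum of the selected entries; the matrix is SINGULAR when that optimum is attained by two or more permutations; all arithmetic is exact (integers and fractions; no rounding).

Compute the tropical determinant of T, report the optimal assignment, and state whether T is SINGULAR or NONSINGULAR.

σ = (0, 1, 2, 3): 2 + 14 + (-5) + 15 = 26
σ = (0, 1, 3, 2): 2 + 14 + 9 + 27 = 52
σ = (0, 2, 1, 3): 2 + 29 + 0 + 15 = 46
σ = (0, 2, 3, 1): 2 + 29 + 9 + 12 = 52
σ = (0, 3, 1, 2): 2 + 24 + 0 + 27 = 53
σ = (0, 3, 2, 1): 2 + 24 + (-5) + 12 = 33
σ = (1, 0, 2, 3): (-1) + 12 + (-5) + 15 = 21
σ = (1, 0, 3, 2): (-1) + 12 + 9 + 27 = 47
σ = (1, 2, 0, 3): (-1) + 29 + 4 + 15 = 47
σ = (1, 2, 3, 0): (-1) + 29 + 9 + 4 = 41
σ = (1, 3, 0, 2): (-1) + 24 + 4 + 27 = 54
σ = (1, 3, 2, 0): (-1) + 24 + (-5) + 4 = 22
σ = (2, 0, 1, 3): 13 + 12 + 0 + 15 = 40
σ = (2, 0, 3, 1): 13 + 12 + 9 + 12 = 46
σ = (2, 1, 0, 3): 13 + 14 + 4 + 15 = 46
σ = (2, 1, 3, 0): 13 + 14 + 9 + 4 = 40
σ = (2, 3, 0, 1): 13 + 24 + 4 + 12 = 53
σ = (2, 3, 1, 0): 13 + 24 + 0 + 4 = 41
σ = (3, 0, 1, 2): 30 + 12 + 0 + 27 = 69
σ = (3, 0, 2, 1): 30 + 12 + (-5) + 12 = 49
σ = (3, 1, 0, 2): 30 + 14 + 4 + 27 = 75
σ = (3, 1, 2, 0): 30 + 14 + (-5) + 4 = 43
σ = (3, 2, 0, 1): 30 + 29 + 4 + 12 = 75
σ = (3, 2, 1, 0): 30 + 29 + 0 + 4 = 63
Optimal value attained by: σ = (3, 1, 0, 2).
Answer: det⊕(T) = 75; verdict: SINGULAR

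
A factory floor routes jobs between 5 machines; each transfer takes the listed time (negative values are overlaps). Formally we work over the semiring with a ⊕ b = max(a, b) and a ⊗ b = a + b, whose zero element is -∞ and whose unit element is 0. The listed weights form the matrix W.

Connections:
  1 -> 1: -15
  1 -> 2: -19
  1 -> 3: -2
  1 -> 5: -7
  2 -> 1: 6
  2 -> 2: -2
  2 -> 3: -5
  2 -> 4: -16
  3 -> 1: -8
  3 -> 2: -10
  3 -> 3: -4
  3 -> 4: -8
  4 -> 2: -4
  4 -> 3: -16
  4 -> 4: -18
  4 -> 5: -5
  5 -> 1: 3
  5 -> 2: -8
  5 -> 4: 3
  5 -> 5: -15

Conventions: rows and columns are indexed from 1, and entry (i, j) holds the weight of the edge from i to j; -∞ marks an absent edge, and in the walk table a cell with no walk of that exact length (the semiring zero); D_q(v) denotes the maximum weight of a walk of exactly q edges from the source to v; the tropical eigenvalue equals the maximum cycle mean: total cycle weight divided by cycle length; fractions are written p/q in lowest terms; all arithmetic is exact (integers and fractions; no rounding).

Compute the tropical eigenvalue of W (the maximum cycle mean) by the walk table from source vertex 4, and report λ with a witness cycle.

q=0: [-∞, -∞, -∞, 0, -∞]
q=1: [-∞, -4, -16, -18, -5]
q=2: [2, -6, -9, -2, -20]
q=3: [0, -6, 0, -17, -5]
q=4: [0, -8, -2, -2, -7]
q=5: [-2, -6, -2, -4, -7]
Optimal cycle mean attained by: cycle 1->5->4->2->1, total (-7) + 3 + (-4) + 6, length 4.
Answer: λ = -1/2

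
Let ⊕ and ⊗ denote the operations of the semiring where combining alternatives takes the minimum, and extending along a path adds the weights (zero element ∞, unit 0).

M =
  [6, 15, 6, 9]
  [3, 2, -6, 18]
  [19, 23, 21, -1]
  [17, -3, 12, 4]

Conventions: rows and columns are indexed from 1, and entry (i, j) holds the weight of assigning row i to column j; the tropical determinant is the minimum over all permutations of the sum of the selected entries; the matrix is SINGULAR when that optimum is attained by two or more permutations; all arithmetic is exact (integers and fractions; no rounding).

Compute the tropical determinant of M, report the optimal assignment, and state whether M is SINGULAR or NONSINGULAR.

σ = (1, 2, 3, 4): 6 + 2 + 21 + 4 = 33
σ = (1, 2, 4, 3): 6 + 2 + (-1) + 12 = 19
σ = (1, 3, 2, 4): 6 + (-6) + 23 + 4 = 27
σ = (1, 3, 4, 2): 6 + (-6) + (-1) + (-3) = -4
σ = (1, 4, 2, 3): 6 + 18 + 23 + 12 = 59
σ = (1, 4, 3, 2): 6 + 18 + 21 + (-3) = 42
σ = (2, 1, 3, 4): 15 + 3 + 21 + 4 = 43
σ = (2, 1, 4, 3): 15 + 3 + (-1) + 12 = 29
σ = (2, 3, 1, 4): 15 + (-6) + 19 + 4 = 32
σ = (2, 3, 4, 1): 15 + (-6) + (-1) + 17 = 25
σ = (2, 4, 1, 3): 15 + 18 + 19 + 12 = 64
σ = (2, 4, 3, 1): 15 + 18 + 21 + 17 = 71
σ = (3, 1, 2, 4): 6 + 3 + 23 + 4 = 36
σ = (3, 1, 4, 2): 6 + 3 + (-1) + (-3) = 5
σ = (3, 2, 1, 4): 6 + 2 + 19 + 4 = 31
σ = (3, 2, 4, 1): 6 + 2 + (-1) + 17 = 24
σ = (3, 4, 1, 2): 6 + 18 + 19 + (-3) = 40
σ = (3, 4, 2, 1): 6 + 18 + 23 + 17 = 64
σ = (4, 1, 2, 3): 9 + 3 + 23 + 12 = 47
σ = (4, 1, 3, 2): 9 + 3 + 21 + (-3) = 30
σ = (4, 2, 1, 3): 9 + 2 + 19 + 12 = 42
σ = (4, 2, 3, 1): 9 + 2 + 21 + 17 = 49
σ = (4, 3, 1, 2): 9 + (-6) + 19 + (-3) = 19
σ = (4, 3, 2, 1): 9 + (-6) + 23 + 17 = 43
Optimal value attained by: σ = (1, 3, 4, 2).
Answer: det⊕(M) = -4; verdict: NONSINGULAR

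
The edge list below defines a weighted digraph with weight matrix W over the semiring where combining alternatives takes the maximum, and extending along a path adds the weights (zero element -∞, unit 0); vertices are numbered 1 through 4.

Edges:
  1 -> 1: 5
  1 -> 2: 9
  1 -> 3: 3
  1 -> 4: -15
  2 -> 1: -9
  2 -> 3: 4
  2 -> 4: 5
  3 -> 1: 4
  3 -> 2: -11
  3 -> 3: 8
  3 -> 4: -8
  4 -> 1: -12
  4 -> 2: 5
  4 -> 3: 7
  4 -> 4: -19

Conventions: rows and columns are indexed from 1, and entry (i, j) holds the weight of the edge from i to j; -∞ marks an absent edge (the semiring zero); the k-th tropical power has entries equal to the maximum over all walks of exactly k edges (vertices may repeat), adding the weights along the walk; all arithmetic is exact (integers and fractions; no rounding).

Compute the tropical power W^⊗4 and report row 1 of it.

W^⊗2:
  [10, 14, 13, 14]
  [8, 10, 12, -4]
  [12, 13, 16, 0]
  [11, -3, 15, 10]
W^⊗3:
  [17, 19, 21, 19]
  [16, 17, 20, 15]
  [20, 21, 24, 18]
  [19, 20, 23, 7]
W^⊗4:
  [25, 26, 29, 24]
  [24, 25, 28, 22]
  [28, 29, 32, 26]
  [27, 28, 31, 25]
Answer: row 1 of W^⊗4 = [25, 26, 29, 24]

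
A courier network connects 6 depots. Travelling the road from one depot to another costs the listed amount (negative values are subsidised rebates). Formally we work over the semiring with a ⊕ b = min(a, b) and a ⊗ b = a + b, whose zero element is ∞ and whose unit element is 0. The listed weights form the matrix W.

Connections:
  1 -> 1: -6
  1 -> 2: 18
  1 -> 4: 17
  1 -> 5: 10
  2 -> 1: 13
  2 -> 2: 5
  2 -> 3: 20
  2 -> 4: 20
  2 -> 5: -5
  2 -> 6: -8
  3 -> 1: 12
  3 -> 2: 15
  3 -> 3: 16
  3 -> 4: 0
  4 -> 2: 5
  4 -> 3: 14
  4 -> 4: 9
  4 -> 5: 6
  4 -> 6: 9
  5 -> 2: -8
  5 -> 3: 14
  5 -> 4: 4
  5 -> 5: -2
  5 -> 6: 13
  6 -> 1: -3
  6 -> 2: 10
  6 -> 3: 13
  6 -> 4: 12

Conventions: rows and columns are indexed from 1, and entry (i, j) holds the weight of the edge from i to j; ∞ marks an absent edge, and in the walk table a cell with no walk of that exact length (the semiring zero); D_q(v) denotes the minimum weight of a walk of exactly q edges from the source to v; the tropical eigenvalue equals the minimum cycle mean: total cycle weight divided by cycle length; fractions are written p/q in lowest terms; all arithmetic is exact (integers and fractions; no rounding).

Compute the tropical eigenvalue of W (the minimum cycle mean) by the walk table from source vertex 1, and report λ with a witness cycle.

q=0: [0, ∞, ∞, ∞, ∞, ∞]
q=1: [-6, 18, ∞, 17, 10, ∞]
q=2: [-12, 2, 24, 11, 4, 10]
q=3: [-18, -4, 18, 5, -3, -6]
q=4: [-24, -11, 7, -1, -9, -12]
q=5: [-30, -17, 1, -7, -16, -19]
q=6: [-36, -24, -6, -13, -22, -25]
Optimal cycle mean attained by: cycle 2->5->2, total (-5) + (-8), length 2.
Answer: λ = -13/2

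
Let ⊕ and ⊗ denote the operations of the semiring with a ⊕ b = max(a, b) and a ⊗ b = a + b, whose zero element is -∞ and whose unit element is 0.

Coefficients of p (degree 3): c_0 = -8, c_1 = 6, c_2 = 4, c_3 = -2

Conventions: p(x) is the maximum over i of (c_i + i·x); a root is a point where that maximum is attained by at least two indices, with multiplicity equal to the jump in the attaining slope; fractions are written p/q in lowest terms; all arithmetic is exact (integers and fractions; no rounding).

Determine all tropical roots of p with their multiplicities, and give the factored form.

hull edge (i=0, c=-8) to (i=1, c=6): slope 14, span 1
hull edge (i=1, c=6) to (i=2, c=4): slope -2, span 1
hull edge (i=2, c=4) to (i=3, c=-2): slope -6, span 1
Factored form: p(x) = -2 ⊗ (x ⊕ (-14)) ⊗ (x ⊕ 2) ⊗ (x ⊕ 6)
Answer: roots = -14 (mult 1), 2 (mult 1), 6 (mult 1)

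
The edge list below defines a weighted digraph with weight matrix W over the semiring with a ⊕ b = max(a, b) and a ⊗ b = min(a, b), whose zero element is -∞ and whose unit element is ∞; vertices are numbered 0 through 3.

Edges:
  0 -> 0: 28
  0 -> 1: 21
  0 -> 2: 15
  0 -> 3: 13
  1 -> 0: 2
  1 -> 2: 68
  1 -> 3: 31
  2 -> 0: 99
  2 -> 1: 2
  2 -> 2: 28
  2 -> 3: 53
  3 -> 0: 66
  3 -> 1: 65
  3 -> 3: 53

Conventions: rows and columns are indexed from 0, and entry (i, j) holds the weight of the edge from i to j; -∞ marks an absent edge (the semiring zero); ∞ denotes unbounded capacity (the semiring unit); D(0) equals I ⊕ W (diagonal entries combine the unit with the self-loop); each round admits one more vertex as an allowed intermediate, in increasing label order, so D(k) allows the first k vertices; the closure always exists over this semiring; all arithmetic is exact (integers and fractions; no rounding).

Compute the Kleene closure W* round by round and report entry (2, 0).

D(0):
  [∞, 21, 15, 13]
  [2, ∞, 68, 31]
  [99, 2, ∞, 53]
  [66, 65, -∞, ∞]
D(1):
  [∞, 21, 15, 13]
  [2, ∞, 68, 31]
  [99, 21, ∞, 53]
  [66, 65, 15, ∞]
D(2):
  [∞, 21, 21, 21]
  [2, ∞, 68, 31]
  [99, 21, ∞, 53]
  [66, 65, 65, ∞]
D(3):
  [∞, 21, 21, 21]
  [68, ∞, 68, 53]
  [99, 21, ∞, 53]
  [66, 65, 65, ∞]
D(4):
  [∞, 21, 21, 21]
  [68, ∞, 68, 53]
  [99, 53, ∞, 53]
  [66, 65, 65, ∞]
Answer: W*[2][0] = 99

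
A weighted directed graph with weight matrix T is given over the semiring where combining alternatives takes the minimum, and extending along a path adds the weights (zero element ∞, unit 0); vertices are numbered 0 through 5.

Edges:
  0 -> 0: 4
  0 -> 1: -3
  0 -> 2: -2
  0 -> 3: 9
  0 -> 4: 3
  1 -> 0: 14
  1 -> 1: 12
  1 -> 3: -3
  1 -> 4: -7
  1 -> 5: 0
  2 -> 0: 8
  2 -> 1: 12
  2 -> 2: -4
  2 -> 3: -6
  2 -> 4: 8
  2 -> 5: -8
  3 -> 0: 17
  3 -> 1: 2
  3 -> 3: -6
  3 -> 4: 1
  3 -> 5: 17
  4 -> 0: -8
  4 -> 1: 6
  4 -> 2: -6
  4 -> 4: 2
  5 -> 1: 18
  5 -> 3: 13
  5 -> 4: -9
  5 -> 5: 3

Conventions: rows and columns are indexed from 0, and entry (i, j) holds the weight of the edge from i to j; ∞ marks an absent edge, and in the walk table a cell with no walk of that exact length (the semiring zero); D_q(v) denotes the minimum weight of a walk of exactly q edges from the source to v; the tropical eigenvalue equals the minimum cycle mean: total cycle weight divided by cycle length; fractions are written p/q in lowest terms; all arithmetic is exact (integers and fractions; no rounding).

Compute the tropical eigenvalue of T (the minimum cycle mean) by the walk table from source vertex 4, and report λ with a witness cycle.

q=0: [∞, ∞, ∞, ∞, 0, ∞]
q=1: [-8, 6, -6, ∞, 2, ∞]
q=2: [-6, -11, -10, -12, -5, -14]
q=3: [-13, -10, -14, -18, -23, -18]
q=4: [-31, -17, -29, -24, -27, -22]
q=5: [-35, -34, -33, -35, -31, -37]
q=6: [-39, -38, -37, -41, -46, -41]
Optimal cycle mean attained by: cycle 2->5->4->2, total (-8) + (-9) + (-6), length 3.
Answer: λ = -23/3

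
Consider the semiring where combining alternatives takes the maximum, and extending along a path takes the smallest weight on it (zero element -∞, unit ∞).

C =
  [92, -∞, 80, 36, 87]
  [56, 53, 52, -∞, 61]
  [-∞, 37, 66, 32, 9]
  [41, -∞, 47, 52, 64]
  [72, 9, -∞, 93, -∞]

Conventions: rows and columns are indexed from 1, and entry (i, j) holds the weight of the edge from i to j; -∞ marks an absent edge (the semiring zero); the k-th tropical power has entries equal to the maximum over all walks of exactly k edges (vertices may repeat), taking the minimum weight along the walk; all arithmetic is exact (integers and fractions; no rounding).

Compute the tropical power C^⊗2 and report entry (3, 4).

C^⊗2:
  [92, 37, 80, 87, 87]
  [61, 53, 56, 61, 56]
  [37, 37, 66, 32, 37]
  [64, 37, 47, 64, 52]
  [72, 9, 72, 52, 72]
Key observation: the optimum is the walk 3->3->4, with weight 66 min 32 = 32.
Optimal value attained by: walk 3->3->4.
Answer: (C^⊗2)[3][4] = 32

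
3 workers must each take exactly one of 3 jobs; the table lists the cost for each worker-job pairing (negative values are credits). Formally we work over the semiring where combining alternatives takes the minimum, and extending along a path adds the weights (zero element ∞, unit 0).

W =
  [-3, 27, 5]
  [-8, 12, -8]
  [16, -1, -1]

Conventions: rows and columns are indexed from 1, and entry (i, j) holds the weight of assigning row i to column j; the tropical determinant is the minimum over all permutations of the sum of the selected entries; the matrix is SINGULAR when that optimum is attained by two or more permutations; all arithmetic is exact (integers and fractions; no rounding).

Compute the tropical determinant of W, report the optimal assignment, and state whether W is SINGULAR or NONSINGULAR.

σ = (1, 2, 3): (-3) + 12 + (-1) = 8
σ = (1, 3, 2): (-3) + (-8) + (-1) = -12
σ = (2, 1, 3): 27 + (-8) + (-1) = 18
σ = (2, 3, 1): 27 + (-8) + 16 = 35
σ = (3, 1, 2): 5 + (-8) + (-1) = -4
σ = (3, 2, 1): 5 + 12 + 16 = 33
Optimal value attained by: σ = (1, 3, 2).
Answer: det⊕(W) = -12; verdict: NONSINGULAR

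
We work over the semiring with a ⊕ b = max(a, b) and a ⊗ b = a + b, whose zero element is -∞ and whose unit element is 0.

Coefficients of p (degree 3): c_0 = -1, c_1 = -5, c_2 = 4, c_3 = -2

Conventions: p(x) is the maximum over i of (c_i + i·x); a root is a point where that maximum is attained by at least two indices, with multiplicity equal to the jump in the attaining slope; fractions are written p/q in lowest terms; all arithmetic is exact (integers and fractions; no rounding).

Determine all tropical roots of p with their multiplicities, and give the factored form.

hull edge (i=0, c=-1) to (i=2, c=4): slope 5/2, span 2
hull edge (i=2, c=4) to (i=3, c=-2): slope -6, span 1
Factored form: p(x) = -2 ⊗ (x ⊕ (-5/2)) ⊗ (x ⊕ (-5/2)) ⊗ (x ⊕ 6)
Answer: roots = -5/2 (mult 2), 6 (mult 1)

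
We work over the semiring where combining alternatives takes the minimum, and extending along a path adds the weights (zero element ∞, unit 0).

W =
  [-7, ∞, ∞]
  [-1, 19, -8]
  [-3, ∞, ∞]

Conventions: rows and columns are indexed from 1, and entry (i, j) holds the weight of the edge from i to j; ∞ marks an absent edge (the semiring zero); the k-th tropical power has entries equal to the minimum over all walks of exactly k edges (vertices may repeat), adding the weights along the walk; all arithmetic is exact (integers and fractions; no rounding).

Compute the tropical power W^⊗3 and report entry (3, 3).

W^⊗2:
  [-14, ∞, ∞]
  [-11, 38, 11]
  [-10, ∞, ∞]
W^⊗3:
  [-21, ∞, ∞]
  [-18, 57, 30]
  [-17, ∞, ∞]
Key observation: no walk of exactly 3 edges connects these vertices, so the entry is the semiring zero.
Answer: (W^⊗3)[3][3] = ∞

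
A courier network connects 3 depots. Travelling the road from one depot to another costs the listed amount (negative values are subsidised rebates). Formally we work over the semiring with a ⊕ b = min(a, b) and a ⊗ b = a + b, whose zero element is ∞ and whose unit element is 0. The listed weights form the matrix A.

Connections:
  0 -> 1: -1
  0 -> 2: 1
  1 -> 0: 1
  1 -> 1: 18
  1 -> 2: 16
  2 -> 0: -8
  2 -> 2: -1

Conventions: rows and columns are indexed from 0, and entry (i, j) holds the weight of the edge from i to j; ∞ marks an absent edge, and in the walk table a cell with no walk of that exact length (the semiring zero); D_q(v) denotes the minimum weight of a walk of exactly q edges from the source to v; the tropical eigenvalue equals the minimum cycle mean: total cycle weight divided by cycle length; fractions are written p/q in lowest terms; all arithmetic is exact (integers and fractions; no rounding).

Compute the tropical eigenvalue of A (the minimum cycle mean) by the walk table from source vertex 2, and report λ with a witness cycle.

q=0: [∞, ∞, 0]
q=1: [-8, ∞, -1]
q=2: [-9, -9, -7]
q=3: [-15, -10, -8]
Optimal cycle mean attained by: cycle 0->2->0, total 1 + (-8), length 2.
Answer: λ = -7/2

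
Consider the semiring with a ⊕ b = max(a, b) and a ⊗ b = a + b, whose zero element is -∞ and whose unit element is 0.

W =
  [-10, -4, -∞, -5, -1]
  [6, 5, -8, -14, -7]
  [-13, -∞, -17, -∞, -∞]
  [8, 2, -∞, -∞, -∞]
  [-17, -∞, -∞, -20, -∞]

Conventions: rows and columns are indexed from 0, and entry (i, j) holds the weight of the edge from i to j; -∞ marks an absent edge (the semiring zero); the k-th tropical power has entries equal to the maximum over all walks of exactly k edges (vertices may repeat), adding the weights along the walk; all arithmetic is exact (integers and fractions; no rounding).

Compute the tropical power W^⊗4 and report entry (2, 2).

W^⊗2:
  [3, 1, -12, -15, -11]
  [11, 10, -3, 1, 5]
  [-23, -17, -34, -18, -14]
  [8, 7, -6, 3, 7]
  [-12, -18, -∞, -22, -18]
W^⊗3:
  [7, 6, -7, -2, 2]
  [16, 15, 2, 6, 10]
  [-10, -12, -25, -28, -24]
  [13, 12, -1, 3, 7]
  [-12, -13, -26, -17, -13]
W^⊗4:
  [12, 11, -2, 2, 6]
  [21, 20, 7, 11, 15]
  [-6, -7, -20, -15, -11]
  [18, 17, 4, 8, 12]
  [-7, -8, -21, -17, -13]
Key observation: the optimum is the walk 2->0->1->1->2, with weight (-13) + (-4) + 5 + (-8) = -20.
Optimal value attained by: walk 2->0->1->1->2.
Answer: (W^⊗4)[2][2] = -20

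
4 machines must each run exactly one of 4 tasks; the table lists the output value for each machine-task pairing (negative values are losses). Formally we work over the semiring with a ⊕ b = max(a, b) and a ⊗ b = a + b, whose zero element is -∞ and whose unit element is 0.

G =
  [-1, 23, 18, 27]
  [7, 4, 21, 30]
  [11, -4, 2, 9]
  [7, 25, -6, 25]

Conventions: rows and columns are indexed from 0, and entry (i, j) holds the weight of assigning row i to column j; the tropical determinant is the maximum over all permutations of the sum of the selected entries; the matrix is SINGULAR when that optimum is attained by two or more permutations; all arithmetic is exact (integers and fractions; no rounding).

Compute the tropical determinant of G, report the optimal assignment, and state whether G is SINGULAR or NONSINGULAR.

σ = (0, 1, 2, 3): (-1) + 4 + 2 + 25 = 30
σ = (0, 1, 3, 2): (-1) + 4 + 9 + (-6) = 6
σ = (0, 2, 1, 3): (-1) + 21 + (-4) + 25 = 41
σ = (0, 2, 3, 1): (-1) + 21 + 9 + 25 = 54
σ = (0, 3, 1, 2): (-1) + 30 + (-4) + (-6) = 19
σ = (0, 3, 2, 1): (-1) + 30 + 2 + 25 = 56
σ = (1, 0, 2, 3): 23 + 7 + 2 + 25 = 57
σ = (1, 0, 3, 2): 23 + 7 + 9 + (-6) = 33
σ = (1, 2, 0, 3): 23 + 21 + 11 + 25 = 80
σ = (1, 2, 3, 0): 23 + 21 + 9 + 7 = 60
σ = (1, 3, 0, 2): 23 + 30 + 11 + (-6) = 58
σ = (1, 3, 2, 0): 23 + 30 + 2 + 7 = 62
σ = (2, 0, 1, 3): 18 + 7 + (-4) + 25 = 46
σ = (2, 0, 3, 1): 18 + 7 + 9 + 25 = 59
σ = (2, 1, 0, 3): 18 + 4 + 11 + 25 = 58
σ = (2, 1, 3, 0): 18 + 4 + 9 + 7 = 38
σ = (2, 3, 0, 1): 18 + 30 + 11 + 25 = 84
σ = (2, 3, 1, 0): 18 + 30 + (-4) + 7 = 51
σ = (3, 0, 1, 2): 27 + 7 + (-4) + (-6) = 24
σ = (3, 0, 2, 1): 27 + 7 + 2 + 25 = 61
σ = (3, 1, 0, 2): 27 + 4 + 11 + (-6) = 36
σ = (3, 1, 2, 0): 27 + 4 + 2 + 7 = 40
σ = (3, 2, 0, 1): 27 + 21 + 11 + 25 = 84
σ = (3, 2, 1, 0): 27 + 21 + (-4) + 7 = 51
Optimal value attained by: σ = (2, 3, 0, 1).
Answer: det⊕(G) = 84; verdict: SINGULAR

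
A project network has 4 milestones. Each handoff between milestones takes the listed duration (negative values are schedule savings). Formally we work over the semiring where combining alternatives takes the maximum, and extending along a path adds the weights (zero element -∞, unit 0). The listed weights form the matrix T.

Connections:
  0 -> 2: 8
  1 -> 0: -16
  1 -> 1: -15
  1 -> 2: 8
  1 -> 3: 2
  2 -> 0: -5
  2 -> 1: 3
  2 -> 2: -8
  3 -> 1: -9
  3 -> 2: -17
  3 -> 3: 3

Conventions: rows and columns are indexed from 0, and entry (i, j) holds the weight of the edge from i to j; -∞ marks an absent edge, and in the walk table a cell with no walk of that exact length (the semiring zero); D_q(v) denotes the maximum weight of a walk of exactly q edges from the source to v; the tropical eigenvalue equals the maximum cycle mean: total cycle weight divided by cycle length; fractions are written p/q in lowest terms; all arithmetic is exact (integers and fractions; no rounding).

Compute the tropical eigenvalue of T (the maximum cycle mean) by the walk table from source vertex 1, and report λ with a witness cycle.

q=0: [-∞, 0, -∞, -∞]
q=1: [-16, -15, 8, 2]
q=2: [3, 11, 0, 5]
q=3: [-5, 3, 19, 13]
q=4: [14, 22, 11, 16]
Optimal cycle mean attained by: cycle 1->2->1, total 8 + 3, length 2.
Answer: λ = 11/2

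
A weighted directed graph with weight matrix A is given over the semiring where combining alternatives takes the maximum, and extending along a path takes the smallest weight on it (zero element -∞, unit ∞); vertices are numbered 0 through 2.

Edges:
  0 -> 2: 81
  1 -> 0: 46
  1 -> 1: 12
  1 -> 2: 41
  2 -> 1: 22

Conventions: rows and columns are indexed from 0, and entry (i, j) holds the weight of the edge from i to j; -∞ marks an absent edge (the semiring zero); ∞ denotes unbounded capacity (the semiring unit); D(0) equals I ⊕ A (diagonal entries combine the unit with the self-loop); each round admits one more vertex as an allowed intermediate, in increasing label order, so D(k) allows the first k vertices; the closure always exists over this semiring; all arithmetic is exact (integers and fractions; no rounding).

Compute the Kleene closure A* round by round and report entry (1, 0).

D(0):
  [∞, -∞, 81]
  [46, ∞, 41]
  [-∞, 22, ∞]
D(1):
  [∞, -∞, 81]
  [46, ∞, 46]
  [-∞, 22, ∞]
D(2):
  [∞, -∞, 81]
  [46, ∞, 46]
  [22, 22, ∞]
D(3):
  [∞, 22, 81]
  [46, ∞, 46]
  [22, 22, ∞]
Answer: A*[1][0] = 46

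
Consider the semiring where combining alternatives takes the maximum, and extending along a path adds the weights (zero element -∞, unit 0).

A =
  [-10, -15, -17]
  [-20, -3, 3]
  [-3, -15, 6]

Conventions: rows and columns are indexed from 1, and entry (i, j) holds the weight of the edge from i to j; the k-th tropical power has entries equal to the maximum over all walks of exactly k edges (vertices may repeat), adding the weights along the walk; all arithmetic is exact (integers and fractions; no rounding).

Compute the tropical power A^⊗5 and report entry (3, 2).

A^⊗2:
  [-20, -18, -11]
  [0, -6, 9]
  [3, -9, 12]
A^⊗3:
  [-14, -21, -5]
  [6, -6, 15]
  [9, -3, 18]
A^⊗4:
  [-8, -20, 1]
  [12, 0, 21]
  [15, 3, 24]
A^⊗5:
  [-2, -14, 7]
  [18, 6, 27]
  [21, 9, 30]
Key observation: the optimum is the walk 3->3->3->3->3->2, with weight 6 + 6 + 6 + 6 + (-15) = 9.
Optimal value attained by: walk 3->3->3->3->3->2.
Answer: (A^⊗5)[3][2] = 9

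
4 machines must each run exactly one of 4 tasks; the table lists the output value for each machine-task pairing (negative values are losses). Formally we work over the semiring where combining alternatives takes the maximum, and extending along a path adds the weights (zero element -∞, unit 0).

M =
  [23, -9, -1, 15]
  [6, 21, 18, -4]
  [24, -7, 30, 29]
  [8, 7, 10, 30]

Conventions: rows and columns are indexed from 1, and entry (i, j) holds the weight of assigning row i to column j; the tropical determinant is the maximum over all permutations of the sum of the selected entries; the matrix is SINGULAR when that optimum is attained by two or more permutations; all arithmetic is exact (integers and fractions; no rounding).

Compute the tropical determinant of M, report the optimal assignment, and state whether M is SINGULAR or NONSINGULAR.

σ = (1, 2, 3, 4): 23 + 21 + 30 + 30 = 104
σ = (1, 2, 4, 3): 23 + 21 + 29 + 10 = 83
σ = (1, 3, 2, 4): 23 + 18 + (-7) + 30 = 64
σ = (1, 3, 4, 2): 23 + 18 + 29 + 7 = 77
σ = (1, 4, 2, 3): 23 + (-4) + (-7) + 10 = 22
σ = (1, 4, 3, 2): 23 + (-4) + 30 + 7 = 56
σ = (2, 1, 3, 4): (-9) + 6 + 30 + 30 = 57
σ = (2, 1, 4, 3): (-9) + 6 + 29 + 10 = 36
σ = (2, 3, 1, 4): (-9) + 18 + 24 + 30 = 63
σ = (2, 3, 4, 1): (-9) + 18 + 29 + 8 = 46
σ = (2, 4, 1, 3): (-9) + (-4) + 24 + 10 = 21
σ = (2, 4, 3, 1): (-9) + (-4) + 30 + 8 = 25
σ = (3, 1, 2, 4): (-1) + 6 + (-7) + 30 = 28
σ = (3, 1, 4, 2): (-1) + 6 + 29 + 7 = 41
σ = (3, 2, 1, 4): (-1) + 21 + 24 + 30 = 74
σ = (3, 2, 4, 1): (-1) + 21 + 29 + 8 = 57
σ = (3, 4, 1, 2): (-1) + (-4) + 24 + 7 = 26
σ = (3, 4, 2, 1): (-1) + (-4) + (-7) + 8 = -4
σ = (4, 1, 2, 3): 15 + 6 + (-7) + 10 = 24
σ = (4, 1, 3, 2): 15 + 6 + 30 + 7 = 58
σ = (4, 2, 1, 3): 15 + 21 + 24 + 10 = 70
σ = (4, 2, 3, 1): 15 + 21 + 30 + 8 = 74
σ = (4, 3, 1, 2): 15 + 18 + 24 + 7 = 64
σ = (4, 3, 2, 1): 15 + 18 + (-7) + 8 = 34
Optimal value attained by: σ = (1, 2, 3, 4).
Answer: det⊕(M) = 104; verdict: NONSINGULAR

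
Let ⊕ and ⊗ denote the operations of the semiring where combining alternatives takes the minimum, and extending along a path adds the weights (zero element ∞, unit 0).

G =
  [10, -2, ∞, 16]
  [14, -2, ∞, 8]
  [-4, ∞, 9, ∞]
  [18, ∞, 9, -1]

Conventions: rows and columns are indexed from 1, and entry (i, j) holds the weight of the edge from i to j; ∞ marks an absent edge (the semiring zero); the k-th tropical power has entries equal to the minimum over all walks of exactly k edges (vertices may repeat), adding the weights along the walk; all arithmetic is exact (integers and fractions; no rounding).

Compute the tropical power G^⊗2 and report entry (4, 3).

G^⊗2:
  [12, -4, 25, 6]
  [12, -4, 17, 6]
  [5, -6, 18, 12]
  [5, 16, 8, -2]
Key observation: the optimum is the walk 4->4->3, with weight (-1) + 9 = 8.
Optimal value attained by: walk 4->4->3.
Answer: (G^⊗2)[4][3] = 8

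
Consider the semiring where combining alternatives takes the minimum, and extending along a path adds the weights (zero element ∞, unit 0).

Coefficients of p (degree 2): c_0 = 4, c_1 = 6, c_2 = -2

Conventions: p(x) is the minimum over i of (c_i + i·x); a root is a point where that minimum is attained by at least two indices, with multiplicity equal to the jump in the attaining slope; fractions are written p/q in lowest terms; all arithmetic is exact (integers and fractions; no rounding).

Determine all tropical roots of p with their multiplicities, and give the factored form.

hull edge (i=0, c=4) to (i=2, c=-2): slope -3, span 2
Factored form: p(x) = -2 ⊗ (x ⊕ 3) ⊗ (x ⊕ 3)
Answer: roots = 3 (mult 2)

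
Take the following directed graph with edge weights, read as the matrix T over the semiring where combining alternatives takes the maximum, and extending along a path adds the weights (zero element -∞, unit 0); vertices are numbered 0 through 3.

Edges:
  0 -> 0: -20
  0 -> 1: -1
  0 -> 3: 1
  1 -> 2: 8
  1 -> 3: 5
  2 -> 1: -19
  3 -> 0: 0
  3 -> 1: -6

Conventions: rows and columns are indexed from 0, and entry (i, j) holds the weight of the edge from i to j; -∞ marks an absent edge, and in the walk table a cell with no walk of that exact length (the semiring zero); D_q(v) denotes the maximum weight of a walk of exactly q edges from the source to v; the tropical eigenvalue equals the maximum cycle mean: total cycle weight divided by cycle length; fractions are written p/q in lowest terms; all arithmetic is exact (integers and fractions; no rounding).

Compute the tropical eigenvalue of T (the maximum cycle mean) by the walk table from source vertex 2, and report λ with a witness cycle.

q=0: [-∞, -∞, 0, -∞]
q=1: [-∞, -19, -∞, -∞]
q=2: [-∞, -∞, -11, -14]
q=3: [-14, -20, -∞, -∞]
q=4: [-34, -15, -12, -13]
Optimal cycle mean attained by: cycle 0->1->3->0, total (-1) + 5 + 0, length 3.
Answer: λ = 4/3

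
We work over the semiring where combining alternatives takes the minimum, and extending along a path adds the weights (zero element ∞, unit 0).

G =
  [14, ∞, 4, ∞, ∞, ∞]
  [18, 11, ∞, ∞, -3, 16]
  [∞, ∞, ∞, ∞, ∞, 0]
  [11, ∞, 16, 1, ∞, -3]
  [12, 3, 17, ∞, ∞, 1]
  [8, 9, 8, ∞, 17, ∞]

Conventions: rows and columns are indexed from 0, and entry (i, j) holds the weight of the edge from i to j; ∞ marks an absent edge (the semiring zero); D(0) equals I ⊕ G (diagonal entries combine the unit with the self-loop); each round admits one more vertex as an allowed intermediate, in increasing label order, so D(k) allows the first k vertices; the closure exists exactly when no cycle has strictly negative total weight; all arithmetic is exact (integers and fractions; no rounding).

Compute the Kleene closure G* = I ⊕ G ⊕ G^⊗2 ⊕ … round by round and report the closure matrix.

D(0):
  [0, ∞, 4, ∞, ∞, ∞]
  [18, 0, ∞, ∞, -3, 16]
  [∞, ∞, 0, ∞, ∞, 0]
  [11, ∞, 16, 0, ∞, -3]
  [12, 3, 17, ∞, 0, 1]
  [8, 9, 8, ∞, 17, 0]
D(1):
  [0, ∞, 4, ∞, ∞, ∞]
  [18, 0, 22, ∞, -3, 16]
  [∞, ∞, 0, ∞, ∞, 0]
  [11, ∞, 15, 0, ∞, -3]
  [12, 3, 16, ∞, 0, 1]
  [8, 9, 8, ∞, 17, 0]
D(2):
  [0, ∞, 4, ∞, ∞, ∞]
  [18, 0, 22, ∞, -3, 16]
  [∞, ∞, 0, ∞, ∞, 0]
  [11, ∞, 15, 0, ∞, -3]
  [12, 3, 16, ∞, 0, 1]
  [8, 9, 8, ∞, 6, 0]
D(3):
  [0, ∞, 4, ∞, ∞, 4]
  [18, 0, 22, ∞, -3, 16]
  [∞, ∞, 0, ∞, ∞, 0]
  [11, ∞, 15, 0, ∞, -3]
  [12, 3, 16, ∞, 0, 1]
  [8, 9, 8, ∞, 6, 0]
D(4):
  [0, ∞, 4, ∞, ∞, 4]
  [18, 0, 22, ∞, -3, 16]
  [∞, ∞, 0, ∞, ∞, 0]
  [11, ∞, 15, 0, ∞, -3]
  [12, 3, 16, ∞, 0, 1]
  [8, 9, 8, ∞, 6, 0]
D(5):
  [0, ∞, 4, ∞, ∞, 4]
  [9, 0, 13, ∞, -3, -2]
  [∞, ∞, 0, ∞, ∞, 0]
  [11, ∞, 15, 0, ∞, -3]
  [12, 3, 16, ∞, 0, 1]
  [8, 9, 8, ∞, 6, 0]
D(6):
  [0, 13, 4, ∞, 10, 4]
  [6, 0, 6, ∞, -3, -2]
  [8, 9, 0, ∞, 6, 0]
  [5, 6, 5, 0, 3, -3]
  [9, 3, 9, ∞, 0, 1]
  [8, 9, 8, ∞, 6, 0]
Answer: G* = [[0, 13, 4, ∞, 10, 4], [6, 0, 6, ∞, -3, -2], [8, 9, 0, ∞, 6, 0], [5, 6, 5, 0, 3, -3], [9, 3, 9, ∞, 0, 1], [8, 9, 8, ∞, 6, 0]]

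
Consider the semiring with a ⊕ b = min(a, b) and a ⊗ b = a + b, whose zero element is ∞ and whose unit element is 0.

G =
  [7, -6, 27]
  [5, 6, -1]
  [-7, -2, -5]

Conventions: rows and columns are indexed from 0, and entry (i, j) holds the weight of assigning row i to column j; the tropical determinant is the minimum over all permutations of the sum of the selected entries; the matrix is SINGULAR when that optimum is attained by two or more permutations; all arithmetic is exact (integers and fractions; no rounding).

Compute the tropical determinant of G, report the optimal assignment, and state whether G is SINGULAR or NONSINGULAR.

σ = (0, 1, 2): 7 + 6 + (-5) = 8
σ = (0, 2, 1): 7 + (-1) + (-2) = 4
σ = (1, 0, 2): (-6) + 5 + (-5) = -6
σ = (1, 2, 0): (-6) + (-1) + (-7) = -14
σ = (2, 0, 1): 27 + 5 + (-2) = 30
σ = (2, 1, 0): 27 + 6 + (-7) = 26
Optimal value attained by: σ = (1, 2, 0).
Answer: det⊕(G) = -14; verdict: NONSINGULAR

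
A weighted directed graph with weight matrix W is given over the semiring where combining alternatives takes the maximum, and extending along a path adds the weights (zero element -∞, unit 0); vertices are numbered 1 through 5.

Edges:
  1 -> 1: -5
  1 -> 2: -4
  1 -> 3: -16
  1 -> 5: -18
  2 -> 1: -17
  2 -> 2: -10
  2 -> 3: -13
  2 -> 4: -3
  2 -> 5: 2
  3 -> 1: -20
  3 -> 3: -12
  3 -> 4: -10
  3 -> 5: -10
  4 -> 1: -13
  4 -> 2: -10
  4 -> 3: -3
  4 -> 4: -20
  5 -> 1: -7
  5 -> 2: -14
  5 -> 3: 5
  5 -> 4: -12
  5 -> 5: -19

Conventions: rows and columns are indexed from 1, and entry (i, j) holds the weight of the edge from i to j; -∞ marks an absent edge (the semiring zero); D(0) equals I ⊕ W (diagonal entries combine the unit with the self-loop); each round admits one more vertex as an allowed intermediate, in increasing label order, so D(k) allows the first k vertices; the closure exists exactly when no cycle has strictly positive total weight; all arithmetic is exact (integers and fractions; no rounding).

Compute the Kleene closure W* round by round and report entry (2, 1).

D(0):
  [0, -4, -16, -∞, -18]
  [-17, 0, -13, -3, 2]
  [-20, -∞, 0, -10, -10]
  [-13, -10, -3, 0, -∞]
  [-7, -14, 5, -12, 0]
D(1):
  [0, -4, -16, -∞, -18]
  [-17, 0, -13, -3, 2]
  [-20, -24, 0, -10, -10]
  [-13, -10, -3, 0, -31]
  [-7, -11, 5, -12, 0]
D(2):
  [0, -4, -16, -7, -2]
  [-17, 0, -13, -3, 2]
  [-20, -24, 0, -10, -10]
  [-13, -10, -3, 0, -8]
  [-7, -11, 5, -12, 0]
D(3):
  [0, -4, -16, -7, -2]
  [-17, 0, -13, -3, 2]
  [-20, -24, 0, -10, -10]
  [-13, -10, -3, 0, -8]
  [-7, -11, 5, -5, 0]
D(4):
  [0, -4, -10, -7, -2]
  [-16, 0, -6, -3, 2]
  [-20, -20, 0, -10, -10]
  [-13, -10, -3, 0, -8]
  [-7, -11, 5, -5, 0]
D(5):
  [0, -4, 3, -7, -2]
  [-5, 0, 7, -3, 2]
  [-17, -20, 0, -10, -10]
  [-13, -10, -3, 0, -8]
  [-7, -11, 5, -5, 0]
Answer: W*[2][1] = -5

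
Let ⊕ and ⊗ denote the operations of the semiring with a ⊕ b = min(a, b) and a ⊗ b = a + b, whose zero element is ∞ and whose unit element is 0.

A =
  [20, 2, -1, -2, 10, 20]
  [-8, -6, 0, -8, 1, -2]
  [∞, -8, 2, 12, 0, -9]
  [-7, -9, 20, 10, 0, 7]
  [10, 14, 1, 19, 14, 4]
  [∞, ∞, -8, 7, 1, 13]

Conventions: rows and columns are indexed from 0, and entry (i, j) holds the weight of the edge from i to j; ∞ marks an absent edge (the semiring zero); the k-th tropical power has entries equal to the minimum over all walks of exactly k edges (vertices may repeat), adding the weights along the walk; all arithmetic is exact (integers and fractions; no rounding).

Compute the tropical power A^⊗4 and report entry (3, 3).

A^⊗2:
  [-9, -11, 1, -6, -2, -10]
  [-15, -17, -10, -14, -8, -9]
  [-16, -14, -17, -16, -8, -10]
  [-17, -15, -9, -17, -8, -11]
  [6, -7, -4, 6, 1, -8]
  [0, -16, -6, 4, -8, -17]
A^⊗3:
  [-19, -17, -18, -19, -10, -13]
  [-25, -23, -17, -25, -16, -19]
  [-23, -25, -18, -22, -17, -26]
  [-24, -26, -19, -23, -17, -18]
  [-15, -13, -16, -15, -7, -13]
  [-24, -22, -25, -24, -16, -18]
A^⊗4:
  [-26, -28, -21, -25, -19, -27]
  [-32, -34, -27, -31, -25, -26]
  [-33, -31, -34, -33, -25, -27]
  [-34, -32, -26, -34, -25, -28]
  [-22, -24, -21, -21, -16, -25]
  [-31, -33, -26, -30, -25, -34]
Key observation: the optimum is the walk 3->1->3->1->3, with weight (-9) + (-8) + (-9) + (-8) = -34.
Optimal value attained by: walk 3->1->3->1->3.
Answer: (A^⊗4)[3][3] = -34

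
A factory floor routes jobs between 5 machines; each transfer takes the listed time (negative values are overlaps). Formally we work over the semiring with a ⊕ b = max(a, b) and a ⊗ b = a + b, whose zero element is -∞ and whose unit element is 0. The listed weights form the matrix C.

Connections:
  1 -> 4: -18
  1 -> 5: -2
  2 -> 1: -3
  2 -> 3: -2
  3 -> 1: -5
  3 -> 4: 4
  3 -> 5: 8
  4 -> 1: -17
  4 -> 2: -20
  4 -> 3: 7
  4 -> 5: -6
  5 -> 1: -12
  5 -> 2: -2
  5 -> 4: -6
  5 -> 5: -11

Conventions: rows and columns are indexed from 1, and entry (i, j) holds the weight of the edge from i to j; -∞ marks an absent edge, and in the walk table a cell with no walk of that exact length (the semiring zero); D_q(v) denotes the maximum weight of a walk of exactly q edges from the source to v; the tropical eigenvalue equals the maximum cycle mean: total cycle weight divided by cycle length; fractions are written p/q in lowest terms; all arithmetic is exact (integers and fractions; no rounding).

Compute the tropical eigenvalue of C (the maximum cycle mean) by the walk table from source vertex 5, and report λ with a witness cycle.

q=0: [-∞, -∞, -∞, -∞, 0]
q=1: [-12, -2, -∞, -6, -11]
q=2: [-5, -13, 1, -17, -12]
q=3: [-4, -14, -10, 5, 9]
q=4: [-3, 7, 12, 3, -1]
q=5: [7, -3, 10, 16, 20]
Optimal cycle mean attained by: cycle 3->4->3, total 4 + 7, length 2.
Answer: λ = 11/2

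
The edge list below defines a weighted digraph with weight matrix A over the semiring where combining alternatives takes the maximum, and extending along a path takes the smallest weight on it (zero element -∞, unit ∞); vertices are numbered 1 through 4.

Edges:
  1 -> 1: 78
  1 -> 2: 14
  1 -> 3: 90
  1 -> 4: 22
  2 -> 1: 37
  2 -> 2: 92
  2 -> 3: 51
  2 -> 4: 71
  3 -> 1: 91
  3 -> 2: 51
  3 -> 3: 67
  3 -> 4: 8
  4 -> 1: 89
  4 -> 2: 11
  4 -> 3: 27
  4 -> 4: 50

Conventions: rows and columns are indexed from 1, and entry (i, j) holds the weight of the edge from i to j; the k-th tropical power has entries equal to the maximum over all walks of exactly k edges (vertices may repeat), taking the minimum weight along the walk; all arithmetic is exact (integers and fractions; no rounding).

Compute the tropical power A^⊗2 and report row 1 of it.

A^⊗2:
  [90, 51, 78, 22]
  [71, 92, 51, 71]
  [78, 51, 90, 51]
  [78, 27, 89, 50]
Answer: row 1 of A^⊗2 = [90, 51, 78, 22]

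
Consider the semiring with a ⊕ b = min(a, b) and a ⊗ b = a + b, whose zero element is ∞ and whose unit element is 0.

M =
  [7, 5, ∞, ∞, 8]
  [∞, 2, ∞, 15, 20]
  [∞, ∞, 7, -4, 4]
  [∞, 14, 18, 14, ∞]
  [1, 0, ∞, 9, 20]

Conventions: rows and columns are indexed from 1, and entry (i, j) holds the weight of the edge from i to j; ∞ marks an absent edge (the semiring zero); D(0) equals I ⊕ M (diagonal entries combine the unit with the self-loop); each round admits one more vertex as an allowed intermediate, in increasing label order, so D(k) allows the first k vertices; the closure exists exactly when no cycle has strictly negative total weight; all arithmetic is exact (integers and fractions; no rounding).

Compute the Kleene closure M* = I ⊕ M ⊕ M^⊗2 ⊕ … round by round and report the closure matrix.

D(0):
  [0, 5, ∞, ∞, 8]
  [∞, 0, ∞, 15, 20]
  [∞, ∞, 0, -4, 4]
  [∞, 14, 18, 0, ∞]
  [1, 0, ∞, 9, 0]
D(1):
  [0, 5, ∞, ∞, 8]
  [∞, 0, ∞, 15, 20]
  [∞, ∞, 0, -4, 4]
  [∞, 14, 18, 0, ∞]
  [1, 0, ∞, 9, 0]
D(2):
  [0, 5, ∞, 20, 8]
  [∞, 0, ∞, 15, 20]
  [∞, ∞, 0, -4, 4]
  [∞, 14, 18, 0, 34]
  [1, 0, ∞, 9, 0]
D(3):
  [0, 5, ∞, 20, 8]
  [∞, 0, ∞, 15, 20]
  [∞, ∞, 0, -4, 4]
  [∞, 14, 18, 0, 22]
  [1, 0, ∞, 9, 0]
D(4):
  [0, 5, 38, 20, 8]
  [∞, 0, 33, 15, 20]
  [∞, 10, 0, -4, 4]
  [∞, 14, 18, 0, 22]
  [1, 0, 27, 9, 0]
D(5):
  [0, 5, 35, 17, 8]
  [21, 0, 33, 15, 20]
  [5, 4, 0, -4, 4]
  [23, 14, 18, 0, 22]
  [1, 0, 27, 9, 0]
Answer: M* = [[0, 5, 35, 17, 8], [21, 0, 33, 15, 20], [5, 4, 0, -4, 4], [23, 14, 18, 0, 22], [1, 0, 27, 9, 0]]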